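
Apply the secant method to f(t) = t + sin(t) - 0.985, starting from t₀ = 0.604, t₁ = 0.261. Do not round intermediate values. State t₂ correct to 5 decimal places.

0.50579

f(t_0) = 0.186939, f(t_1) = -0.465953
t_2 = 0.261000 - (-0.465953)·(0.261000 - 0.604000)/(-0.465953 - (0.186939)) = 0.505791; f(t_2) = 0.005290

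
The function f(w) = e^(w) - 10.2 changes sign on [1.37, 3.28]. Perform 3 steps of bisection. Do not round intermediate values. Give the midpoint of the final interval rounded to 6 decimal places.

f(1.370000) = -6.264649, f(3.280000) = 16.375773 (opposite signs)
step 1: m = 2.325000, f(m) = 0.026680 > 0 → root in [1.370000, 2.325000]
step 2: m = 1.847500, f(m) = -3.856060 < 0 → root in [1.847500, 2.325000]
step 3: m = 2.086250, f(m) = -2.145346 < 0 → root in [2.086250, 2.325000]
Midpoint of [2.086250, 2.325000] = 2.205625

2.205625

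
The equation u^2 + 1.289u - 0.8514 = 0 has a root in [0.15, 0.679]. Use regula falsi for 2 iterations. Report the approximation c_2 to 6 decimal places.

0.478480

f(0.150000) = -0.635550, f(0.679000) = 0.484872
step 1: c = 0.450071, f(c) = -0.068695 < 0 → new bracket [0.450071, 0.679000]
step 2: c = 0.478480, f(c) = -0.005697 < 0 → new bracket [0.478480, 0.679000]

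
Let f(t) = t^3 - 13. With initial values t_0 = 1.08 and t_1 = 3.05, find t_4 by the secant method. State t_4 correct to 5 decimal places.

2.37496

f(t_0) = -11.740288, f(t_1) = 15.372625
t_2 = 3.050000 - (15.372625)·(3.050000 - 1.080000)/(15.372625 - (-11.740288)) = 1.933039; f(t_2) = -5.776932
t_3 = 1.933039 - (-5.776932)·(1.933039 - 3.050000)/(-5.776932 - (15.372625)) = 2.238133; f(t_3) = -1.788655
t_4 = 2.238133 - (-1.788655)·(2.238133 - 1.933039)/(-1.788655 - (-5.776932)) = 2.374961; f(t_4) = 0.395828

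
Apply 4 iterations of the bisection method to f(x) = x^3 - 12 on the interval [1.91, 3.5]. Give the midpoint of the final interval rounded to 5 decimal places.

2.25781

f(1.910000) = -5.032129, f(3.500000) = 30.875000 (opposite signs)
step 1: m = 2.705000, f(m) = 7.792553 > 0 → root in [1.910000, 2.705000]
step 2: m = 2.307500, f(m) = 0.286414 > 0 → root in [1.910000, 2.307500]
step 3: m = 2.108750, f(m) = -2.622754 < 0 → root in [2.108750, 2.307500]
step 4: m = 2.208125, f(m) = -1.233589 < 0 → root in [2.208125, 2.307500]
Midpoint of [2.208125, 2.307500] = 2.257812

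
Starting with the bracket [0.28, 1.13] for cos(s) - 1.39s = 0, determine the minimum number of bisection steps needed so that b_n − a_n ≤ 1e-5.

17

Initial width b − a = 1.13 − 0.28 = 0.850000.
After n steps the width is (b−a)/2^n; need (b−a)/2^n ≤ 1e-5.
So n ≥ log₂(0.850000/1e-5) = log₂(85000.0000) ≈ 16.3752.
Hence n = 17.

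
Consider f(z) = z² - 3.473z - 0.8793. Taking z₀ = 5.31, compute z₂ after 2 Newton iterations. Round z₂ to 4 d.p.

3.7375

Newton update: z ← z − f(z)/f'(z).
f'(z) = 2z - 3.473
z_0 = 5.310000: f = 8.875170, f' = 7.147000 → z_1 = 5.310000 - (8.875170)/(7.147000) = 4.068196
z_1 = 4.068196: f = 1.542076, f' = 4.663393 → z_2 = 4.068196 - (1.542076)/(4.663393) = 3.737520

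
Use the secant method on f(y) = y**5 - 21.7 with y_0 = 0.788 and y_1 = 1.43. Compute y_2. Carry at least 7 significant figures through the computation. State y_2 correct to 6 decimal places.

f(y_0) = -21.396170, f(y_1) = -15.720289
y_2 = 1.430000 - (-15.720289)·(1.430000 - 0.788000)/(-15.720289 - (-21.396170)) = 3.208125; f(y_2) = 318.125887

3.208125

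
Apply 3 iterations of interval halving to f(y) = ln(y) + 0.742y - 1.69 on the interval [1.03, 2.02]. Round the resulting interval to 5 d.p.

f(1.030000) = -0.896181, f(2.020000) = 0.511938 (opposite signs)
step 1: m = 1.525000, f(m) = -0.136456 < 0 → root in [1.525000, 2.020000]
step 2: m = 1.772500, f(m) = 0.197586 > 0 → root in [1.525000, 1.772500]
step 3: m = 1.648750, f(m) = 0.033390 > 0 → root in [1.525000, 1.648750]

[1.52500, 1.64875]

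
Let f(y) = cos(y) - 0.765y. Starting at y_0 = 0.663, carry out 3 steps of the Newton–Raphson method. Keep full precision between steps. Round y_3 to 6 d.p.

0.856410

f'(y) = -sin(y) - 0.765
y_0 = 0.663000: f = 0.280954, f' = -1.380484 → y_1 = 0.663000 - (0.280954)/(-1.380484) = 0.866519
y_1 = 0.866519: f = -0.015403, f' = -1.527079 → y_2 = 0.866519 - (-0.015403)/(-1.527079) = 0.856432
y_2 = 0.856432: f = -0.000033, f' = -1.520510 → y_3 = 0.856432 - (-0.000033)/(-1.520510) = 0.856410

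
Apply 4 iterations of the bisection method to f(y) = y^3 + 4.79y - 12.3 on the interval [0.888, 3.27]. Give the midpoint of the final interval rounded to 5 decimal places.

1.70681

f(0.888000) = -7.346253, f(3.270000) = 38.329083 (opposite signs)
step 1: m = 2.079000, f(m) = 6.644349 > 0 → root in [0.888000, 2.079000]
step 2: m = 1.483500, f(m) = -1.929189 < 0 → root in [1.483500, 2.079000]
step 3: m = 1.781250, f(m) = 1.883829 > 0 → root in [1.483500, 1.781250]
step 4: m = 1.632375, f(m) = -0.131219 < 0 → root in [1.632375, 1.781250]
Midpoint of [1.632375, 1.781250] = 1.706813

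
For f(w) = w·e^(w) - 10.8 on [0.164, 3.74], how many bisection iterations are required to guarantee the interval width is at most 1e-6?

22

Initial width b − a = 3.74 − 0.164 = 3.576000.
After n steps the width is (b−a)/2^n; need (b−a)/2^n ≤ 1e-6.
So n ≥ log₂(3.576000/1e-6) = log₂(3576000.0000) ≈ 21.7699.
Hence n = 22.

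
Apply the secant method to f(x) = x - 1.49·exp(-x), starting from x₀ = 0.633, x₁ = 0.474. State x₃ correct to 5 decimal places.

f(x_0) = -0.158185, f(x_1) = -0.453536
x_2 = 0.474000 - (-0.453536)·(0.474000 - 0.633000)/(-0.453536 - (-0.158185)) = 0.718157; f(x_2) = -0.008441
x_3 = 0.718157 - (-0.008441)·(0.718157 - 0.474000)/(-0.008441 - (-0.453536)) = 0.722788; f(x_3) = -0.000454

0.72279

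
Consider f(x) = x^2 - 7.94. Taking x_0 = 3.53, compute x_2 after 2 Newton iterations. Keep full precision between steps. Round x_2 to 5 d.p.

f'(x) = 2x
x_0 = 3.530000: f = 4.520900, f' = 7.060000 → x_1 = 3.530000 - (4.520900)/(7.060000) = 2.889646
x_1 = 2.889646: f = 0.410053, f' = 5.779292 → x_2 = 2.889646 - (0.410053)/(5.779292) = 2.818694

2.81869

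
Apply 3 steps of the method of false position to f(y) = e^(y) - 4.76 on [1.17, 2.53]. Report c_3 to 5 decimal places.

1.53189

f(1.170000) = -1.538007, f(2.530000) = 7.793506
step 1: c = 1.394153, f(c) = -0.728440 < 0 → new bracket [1.394153, 2.530000]
step 2: c = 1.491243, f(c) = -0.317384 < 0 → new bracket [1.491243, 2.530000]
step 3: c = 1.531891, f(c) = -0.133084 < 0 → new bracket [1.531891, 2.530000]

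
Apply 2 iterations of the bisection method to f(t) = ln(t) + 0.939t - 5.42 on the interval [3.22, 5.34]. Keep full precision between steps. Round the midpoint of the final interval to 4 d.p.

f(3.220000) = -1.227039, f(5.340000) = 1.269486 (opposite signs)
step 1: m = 4.280000, f(m) = 0.052873 > 0 → root in [3.220000, 4.280000]
step 2: m = 3.750000, f(m) = -0.576994 < 0 → root in [3.750000, 4.280000]
Midpoint of [3.750000, 4.280000] = 4.015000

4.0150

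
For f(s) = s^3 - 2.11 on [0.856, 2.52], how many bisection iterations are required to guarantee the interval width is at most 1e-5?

Initial width b − a = 2.52 − 0.856 = 1.664000.
After n steps the width is (b−a)/2^n; need (b−a)/2^n ≤ 1e-5.
So n ≥ log₂(1.664000/1e-5) = log₂(166400.0000) ≈ 17.3443.
Hence n = 18.

18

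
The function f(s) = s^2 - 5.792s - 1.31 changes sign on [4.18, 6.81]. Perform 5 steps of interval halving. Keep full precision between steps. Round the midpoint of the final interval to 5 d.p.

f(4.180000) = -8.048160, f(6.810000) = 5.622580 (opposite signs)
step 1: m = 5.495000, f(m) = -2.942015 < 0 → root in [5.495000, 6.810000]
step 2: m = 6.152500, f(m) = 0.907976 > 0 → root in [5.495000, 6.152500]
step 3: m = 5.823750, f(m) = -1.125096 < 0 → root in [5.823750, 6.152500]
step 4: m = 5.988125, f(m) = -0.135579 < 0 → root in [5.988125, 6.152500]
step 5: m = 6.070312, f(m) = 0.379444 > 0 → root in [5.988125, 6.070312]
Midpoint of [5.988125, 6.070312] = 6.029219

6.02922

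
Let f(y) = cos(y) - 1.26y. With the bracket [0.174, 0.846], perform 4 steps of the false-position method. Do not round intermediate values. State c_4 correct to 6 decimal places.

0.637680

f(0.174000) = 0.765660, f(0.846000) = -0.402977
step 1: c = 0.614277, f(c) = 0.043202 > 0 → new bracket [0.614277, 0.846000]
step 2: c = 0.636714, f(c) = 0.001795 > 0 → new bracket [0.636714, 0.846000]
step 3: c = 0.637642, f(c) = 0.000073 > 0 → new bracket [0.637642, 0.846000]
step 4: c = 0.637680, f(c) = 0.000003 > 0 → new bracket [0.637680, 0.846000]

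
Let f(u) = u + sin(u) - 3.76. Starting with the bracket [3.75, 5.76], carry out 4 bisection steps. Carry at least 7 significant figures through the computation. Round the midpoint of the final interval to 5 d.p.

f(3.750000) = -0.581561, f(5.760000) = 1.500358 (opposite signs)
step 1: m = 4.755000, f(m) = -0.004092 < 0 → root in [4.755000, 5.760000]
step 2: m = 5.257500, f(m) = 0.642430 > 0 → root in [4.755000, 5.257500]
step 3: m = 5.006250, f(m) = 0.289117 > 0 → root in [4.755000, 5.006250]
step 4: m = 4.880625, f(m) = 0.134743 > 0 → root in [4.755000, 4.880625]
Midpoint of [4.755000, 4.880625] = 4.817813

4.81781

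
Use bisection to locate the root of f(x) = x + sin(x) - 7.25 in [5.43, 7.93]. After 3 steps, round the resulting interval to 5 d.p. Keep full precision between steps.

f(5.430000) = -2.573379, f(7.930000) = 1.677112 (opposite signs)
step 1: m = 6.680000, f(m) = -0.183517 < 0 → root in [6.680000, 7.930000]
step 2: m = 7.305000, f(m) = 0.908056 > 0 → root in [6.680000, 7.305000]
step 3: m = 6.992500, f(m) = 0.393814 > 0 → root in [6.680000, 6.992500]

[6.68000, 6.99250]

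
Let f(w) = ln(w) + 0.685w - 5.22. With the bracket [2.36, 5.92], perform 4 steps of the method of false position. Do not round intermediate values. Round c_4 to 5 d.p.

False-position update: c = (a·f(b) − b·f(a))/(f(b) − f(a)); replace the endpoint whose sign matches f(c).
f(2.360000) = -2.744738, f(5.920000) = 0.613536
step 1: c = 5.269610, f(c) = 0.051639 > 0 → new bracket [2.360000, 5.269610]
step 2: c = 5.215880, f(c) = 0.004585 > 0 → new bracket [2.360000, 5.215880]
step 3: c = 5.211117, f(c) = 0.000409 > 0 → new bracket [2.360000, 5.211117]
step 4: c = 5.210692, f(c) = 0.000037 > 0 → new bracket [2.360000, 5.210692]

5.21069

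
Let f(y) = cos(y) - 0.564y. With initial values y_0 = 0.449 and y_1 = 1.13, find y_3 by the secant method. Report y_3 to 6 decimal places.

0.982544

f(y_0) = 0.647646, f(y_1) = -0.210660
y_2 = 1.130000 - (-0.210660)·(1.130000 - 0.449000)/(-0.210660 - (0.647646)) = 0.962857; f(y_2) = 0.028126
y_3 = 0.962857 - (0.028126)·(0.962857 - 1.130000)/(0.028126 - (-0.210660)) = 0.982544; f(y_3) = 0.000753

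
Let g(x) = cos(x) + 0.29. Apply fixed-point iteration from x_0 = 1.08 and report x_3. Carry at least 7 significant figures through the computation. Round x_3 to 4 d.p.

0.8185

x_1 = g(1.080000) = 0.761328
x_2 = g(0.761328) = 1.013920
x_3 = g(1.013920) = 0.818537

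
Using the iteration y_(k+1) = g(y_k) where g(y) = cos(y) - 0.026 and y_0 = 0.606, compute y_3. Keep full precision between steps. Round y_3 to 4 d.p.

y_1 = g(0.606000) = 0.795933
y_2 = g(0.795933) = 0.673618
y_3 = g(0.673618) = 0.755570

0.7556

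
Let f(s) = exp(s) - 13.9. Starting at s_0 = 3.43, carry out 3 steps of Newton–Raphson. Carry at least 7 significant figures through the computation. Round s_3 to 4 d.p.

2.6323

f'(s) = exp(s)
s_0 = 3.430000: f = 16.976643, f' = 30.876643 → s_1 = 3.430000 - (16.976643)/(30.876643) = 2.880178
s_1 = 2.880178: f = 3.917453, f' = 17.817453 → s_2 = 2.880178 - (3.917453)/(17.817453) = 2.660312
s_2 = 2.660312: f = 0.400756, f' = 14.300756 → s_3 = 2.660312 - (0.400756)/(14.300756) = 2.632289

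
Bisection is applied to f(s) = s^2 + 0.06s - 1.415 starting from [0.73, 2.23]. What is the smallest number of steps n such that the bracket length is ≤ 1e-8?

28

Initial width b − a = 2.23 − 0.73 = 1.500000.
After n steps the width is (b−a)/2^n; need (b−a)/2^n ≤ 1e-8.
So n ≥ log₂(1.500000/1e-8) = log₂(150000000.0000) ≈ 27.1604.
Hence n = 28.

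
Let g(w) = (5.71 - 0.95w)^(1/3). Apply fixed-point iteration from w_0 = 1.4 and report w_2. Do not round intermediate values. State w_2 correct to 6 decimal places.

1.607730

w_1 = g(1.400000) = 1.636156
w_2 = g(1.636156) = 1.607730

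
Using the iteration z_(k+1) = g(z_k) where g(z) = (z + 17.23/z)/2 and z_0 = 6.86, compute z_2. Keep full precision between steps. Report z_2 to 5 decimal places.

z_1 = g(6.860000) = 4.685831
z_2 = g(4.685831) = 4.181437

4.18144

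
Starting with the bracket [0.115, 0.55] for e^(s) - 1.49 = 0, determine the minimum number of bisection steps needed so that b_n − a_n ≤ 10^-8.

26

Initial width b − a = 0.55 − 0.115 = 0.435000.
After n steps the width is (b−a)/2^n; need (b−a)/2^n ≤ 10^-8.
So n ≥ log₂(0.435000/10^-8) = log₂(43500000.0000) ≈ 25.3745.
Hence n = 26.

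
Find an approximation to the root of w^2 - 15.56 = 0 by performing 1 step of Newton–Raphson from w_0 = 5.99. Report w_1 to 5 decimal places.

f'(w) = 2w
w_0 = 5.990000: f = 20.320100, f' = 11.980000 → w_1 = 5.990000 - (20.320100)/(11.980000) = 4.293831

4.29383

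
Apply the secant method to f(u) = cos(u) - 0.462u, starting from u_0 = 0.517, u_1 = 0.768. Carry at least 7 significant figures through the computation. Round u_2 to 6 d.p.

Secant update: u_(k+1) = u_k − f(u_k)·(u_k − u_(k-1))/(f(u_k) − f(u_(k-1))).
f(u_0) = 0.630452, f(u_1) = 0.364486
u_2 = 0.768000 - (0.364486)·(0.768000 - 0.517000)/(0.364486 - (0.630452)) = 1.111975; f(u_2) = -0.070841

1.111975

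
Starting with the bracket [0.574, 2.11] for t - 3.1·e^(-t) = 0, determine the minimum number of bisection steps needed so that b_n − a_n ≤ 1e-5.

18

Initial width b − a = 2.11 − 0.574 = 1.536000.
After n steps the width is (b−a)/2^n; need (b−a)/2^n ≤ 1e-5.
So n ≥ log₂(1.536000/1e-5) = log₂(153600.0000) ≈ 17.2288.
Hence n = 18.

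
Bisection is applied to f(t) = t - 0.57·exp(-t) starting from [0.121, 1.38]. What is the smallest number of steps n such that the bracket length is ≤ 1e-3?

11

Initial width b − a = 1.38 − 0.121 = 1.259000.
After n steps the width is (b−a)/2^n; need (b−a)/2^n ≤ 1e-3.
So n ≥ log₂(1.259000/1e-3) = log₂(1259.0000) ≈ 10.2981.
Hence n = 11.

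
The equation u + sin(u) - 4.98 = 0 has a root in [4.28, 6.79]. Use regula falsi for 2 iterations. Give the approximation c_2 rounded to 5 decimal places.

5.57384

False-position update: c = (a·f(b) − b·f(a))/(f(b) − f(a)); replace the endpoint whose sign matches f(c).
f(4.280000) = -1.607967, f(6.790000) = 2.295395
step 1: c = 5.313980, f(c) = -0.490456 < 0 → new bracket [5.313980, 6.790000]
step 2: c = 5.573837, f(c) = -0.057502 < 0 → new bracket [5.573837, 6.790000]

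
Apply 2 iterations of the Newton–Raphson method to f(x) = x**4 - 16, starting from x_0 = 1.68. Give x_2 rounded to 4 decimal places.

f'(x) = 4x**3
x_0 = 1.680000: f = -8.034058, f' = 18.966528 → x_1 = 1.680000 - (-8.034058)/(18.966528) = 2.103591
x_1 = 2.103591: f = 3.581482, f' = 37.234382 → x_2 = 2.103591 - (3.581482)/(37.234382) = 2.007404

2.0074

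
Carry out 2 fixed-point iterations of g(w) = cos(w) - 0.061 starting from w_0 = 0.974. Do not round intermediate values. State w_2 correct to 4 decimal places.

w_1 = g(0.974000) = 0.500995
w_2 = g(0.500995) = 0.816105

0.8161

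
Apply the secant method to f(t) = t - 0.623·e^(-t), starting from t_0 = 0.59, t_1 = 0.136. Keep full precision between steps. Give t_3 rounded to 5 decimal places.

f(t_0) = 0.244654, f(t_1) = -0.407781
t_2 = 0.136000 - (-0.407781)·(0.136000 - 0.590000)/(-0.407781 - (0.244654)) = 0.419756; f(t_2) = 0.010316
t_3 = 0.419756 - (0.010316)·(0.419756 - 0.136000)/(0.010316 - (-0.407781)) = 0.412755; f(t_3) = 0.000438

0.41275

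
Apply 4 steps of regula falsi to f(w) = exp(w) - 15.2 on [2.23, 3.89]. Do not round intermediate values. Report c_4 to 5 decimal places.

2.69432

False-position update: c = (a·f(b) − b·f(a))/(f(b) − f(a)); replace the endpoint whose sign matches f(c).
f(2.230000) = -5.900134, f(3.890000) = 33.710887
step 1: c = 2.477260, f(c) = -3.291409 < 0 → new bracket [2.477260, 3.890000]
step 2: c = 2.602925, f(c) = -1.696818 < 0 → new bracket [2.602925, 3.890000]
step 3: c = 2.664605, f(c) = -0.837726 < 0 → new bracket [2.664605, 3.890000]
step 4: c = 2.694318, f(c) = -0.404575 < 0 → new bracket [2.694318, 3.890000]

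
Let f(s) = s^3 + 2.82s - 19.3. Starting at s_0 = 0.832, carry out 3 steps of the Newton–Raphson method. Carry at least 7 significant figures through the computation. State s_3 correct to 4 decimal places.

f'(s) = 3s^2 + 2.82
s_0 = 0.832000: f = -16.377830, f' = 4.896672 → s_1 = 0.832000 - (-16.377830)/(4.896672) = 4.176686
s_1 = 4.176686: f = 65.339306, f' = 55.154114 → s_2 = 4.176686 - (65.339306)/(55.154114) = 2.992018
s_2 = 2.992018: f = 15.922550, f' = 29.676515 → s_3 = 2.992018 - (15.922550)/(29.676515) = 2.455481

2.4555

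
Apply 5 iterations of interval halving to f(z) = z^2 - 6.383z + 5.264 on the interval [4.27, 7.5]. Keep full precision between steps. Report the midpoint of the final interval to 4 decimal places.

f(4.270000) = -3.758510, f(7.500000) = 13.641500 (opposite signs)
step 1: m = 5.885000, f(m) = 2.333270 > 0 → root in [4.270000, 5.885000]
step 2: m = 5.077500, f(m) = -1.364676 < 0 → root in [5.077500, 5.885000]
step 3: m = 5.481250, f(m) = 0.321283 > 0 → root in [5.077500, 5.481250]
step 4: m = 5.279375, f(m) = -0.562450 < 0 → root in [5.279375, 5.481250]
step 5: m = 5.380312, f(m) = -0.130772 < 0 → root in [5.380312, 5.481250]
Midpoint of [5.380312, 5.481250] = 5.430781

5.4308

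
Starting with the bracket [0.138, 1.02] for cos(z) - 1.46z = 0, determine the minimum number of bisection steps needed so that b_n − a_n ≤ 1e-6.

20

Initial width b − a = 1.02 − 0.138 = 0.882000.
After n steps the width is (b−a)/2^n; need (b−a)/2^n ≤ 1e-6.
So n ≥ log₂(0.882000/1e-6) = log₂(882000.0000) ≈ 19.7504.
Hence n = 20.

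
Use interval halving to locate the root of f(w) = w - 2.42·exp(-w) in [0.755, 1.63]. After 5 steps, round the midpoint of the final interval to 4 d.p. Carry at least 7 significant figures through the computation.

f(0.755000) = -0.382426, f(1.630000) = 1.155850 (opposite signs)
step 1: m = 1.192500, f(m) = 0.458123 > 0 → root in [0.755000, 1.192500]
step 2: m = 0.973750, f(m) = 0.059803 > 0 → root in [0.755000, 0.973750]
step 3: m = 0.864375, f(m) = -0.155207 < 0 → root in [0.864375, 0.973750]
step 4: m = 0.919062, f(m) = -0.046258 < 0 → root in [0.919062, 0.973750]
step 5: m = 0.946406, f(m) = 0.007123 > 0 → root in [0.919062, 0.946406]
Midpoint of [0.919062, 0.946406] = 0.932734

0.9327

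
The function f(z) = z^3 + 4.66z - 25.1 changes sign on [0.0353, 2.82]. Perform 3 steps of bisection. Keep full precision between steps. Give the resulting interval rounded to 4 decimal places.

f(0.035300) = -24.935458, f(2.820000) = 10.466968 (opposite signs)
step 1: m = 1.427650, f(m) = -15.537337 < 0 → root in [1.427650, 2.820000]
step 2: m = 2.123825, f(m) = -5.623181 < 0 → root in [2.123825, 2.820000]
step 3: m = 2.471913, f(m) = 1.523366 > 0 → root in [2.123825, 2.471913]

[2.1238, 2.4719]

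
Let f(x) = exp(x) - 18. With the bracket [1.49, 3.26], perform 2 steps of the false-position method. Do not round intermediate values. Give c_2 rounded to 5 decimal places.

2.83803

False-position update: c = (a·f(b) − b·f(a))/(f(b) − f(a)); replace the endpoint whose sign matches f(c).
f(1.490000) = -13.562904, f(3.260000) = 8.049537
step 1: c = 2.600765, f(c) = -4.525960 < 0 → new bracket [2.600765, 3.260000]
step 2: c = 2.838026, f(c) = -0.917994 < 0 → new bracket [2.838026, 3.260000]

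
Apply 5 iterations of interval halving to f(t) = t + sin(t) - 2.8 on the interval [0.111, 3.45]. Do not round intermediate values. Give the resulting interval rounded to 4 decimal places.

[1.7805, 1.8848]

f(0.111000) = -2.578228, f(3.450000) = 0.346458 (opposite signs)
step 1: m = 1.780500, f(m) = -0.041407 < 0 → root in [1.780500, 3.450000]
step 2: m = 2.615250, f(m) = 0.317624 > 0 → root in [1.780500, 2.615250]
step 3: m = 2.197875, f(m) = 0.207620 > 0 → root in [1.780500, 2.197875]
step 4: m = 1.989188, f(m) = 0.102931 > 0 → root in [1.780500, 1.989188]
step 5: m = 1.884844, f(m) = 0.035935 > 0 → root in [1.780500, 1.884844]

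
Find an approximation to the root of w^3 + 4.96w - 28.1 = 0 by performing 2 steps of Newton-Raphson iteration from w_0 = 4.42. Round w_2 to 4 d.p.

f'(w) = 3w^2 + 4.96
w_0 = 4.420000: f = 80.174088, f' = 63.569200 → w_1 = 4.420000 - (80.174088)/(63.569200) = 3.158790
w_1 = 3.158790: f = 19.085873, f' = 34.893870 → w_2 = 3.158790 - (19.085873)/(34.893870) = 2.611821

2.6118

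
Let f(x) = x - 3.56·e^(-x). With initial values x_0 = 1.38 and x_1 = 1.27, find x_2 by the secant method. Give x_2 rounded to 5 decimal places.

Secant update: x_(k+1) = x_k − f(x_k)·(x_k − x_(k-1))/(f(x_k) − f(x_(k-1))).
f(x_0) = 0.484380, f(x_1) = 0.270239
x_2 = 1.270000 - (0.270239)·(1.270000 - 1.380000)/(0.270239 - (0.484380)) = 1.131183; f(x_2) = -0.017455

1.13118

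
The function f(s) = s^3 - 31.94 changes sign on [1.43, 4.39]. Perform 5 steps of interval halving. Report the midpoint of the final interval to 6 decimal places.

3.141250

f(1.430000) = -29.015793, f(4.390000) = 52.664519 (opposite signs)
step 1: m = 2.910000, f(m) = -7.297829 < 0 → root in [2.910000, 4.390000]
step 2: m = 3.650000, f(m) = 16.687125 > 0 → root in [2.910000, 3.650000]
step 3: m = 3.280000, f(m) = 3.347552 > 0 → root in [2.910000, 3.280000]
step 4: m = 3.095000, f(m) = -2.292918 < 0 → root in [3.095000, 3.280000]
step 5: m = 3.187500, f(m) = 0.445498 > 0 → root in [3.095000, 3.187500]
Midpoint of [3.095000, 3.187500] = 3.141250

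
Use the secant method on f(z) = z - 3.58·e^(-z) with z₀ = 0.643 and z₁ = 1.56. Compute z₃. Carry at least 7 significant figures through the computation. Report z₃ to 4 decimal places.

f(z_0) = -1.239052, f(z_1) = 0.807713
z_2 = 1.560000 - (0.807713)·(1.560000 - 0.643000)/(0.807713 - (-1.239052)) = 1.198125; f(z_2) = 0.117826
z_3 = 1.198125 - (0.117826)·(1.198125 - 1.560000)/(0.117826 - (0.807713)) = 1.136320; f(z_3) = -0.012853

1.1363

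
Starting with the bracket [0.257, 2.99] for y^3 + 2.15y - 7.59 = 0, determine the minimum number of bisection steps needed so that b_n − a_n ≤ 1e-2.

9

Initial width b − a = 2.99 − 0.257 = 2.733000.
After n steps the width is (b−a)/2^n; need (b−a)/2^n ≤ 1e-2.
So n ≥ log₂(2.733000/1e-2) = log₂(273.3000) ≈ 8.0943.
Hence n = 9.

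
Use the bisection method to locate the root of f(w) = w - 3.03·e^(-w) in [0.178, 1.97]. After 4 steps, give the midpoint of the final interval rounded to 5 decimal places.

f(0.178000) = -2.357936, f(1.970000) = 1.547446 (opposite signs)
step 1: m = 1.074000, f(m) = 0.038833 > 0 → root in [0.178000, 1.074000]
step 2: m = 0.626000, f(m) = -0.994221 < 0 → root in [0.626000, 1.074000]
step 3: m = 0.850000, f(m) = -0.445067 < 0 → root in [0.850000, 1.074000]
step 4: m = 0.962000, f(m) = -0.195847 < 0 → root in [0.962000, 1.074000]
Midpoint of [0.962000, 1.074000] = 1.018000

1.01800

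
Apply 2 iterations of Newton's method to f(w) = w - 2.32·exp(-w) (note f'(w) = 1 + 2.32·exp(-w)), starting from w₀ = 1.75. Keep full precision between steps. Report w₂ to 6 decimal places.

0.918080

w_0 = 1.750000: f = 1.346844, f' = 1.403156 → w_1 = 1.750000 - (1.346844)/(1.403156) = 0.790132
w_1 = 0.790132: f = -0.262649, f' = 2.052781 → w_2 = 0.790132 - (-0.262649)/(2.052781) = 0.918080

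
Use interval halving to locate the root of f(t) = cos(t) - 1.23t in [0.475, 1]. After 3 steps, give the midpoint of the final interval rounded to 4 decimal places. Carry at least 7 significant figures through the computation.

0.6391

f(0.475000) = 0.305043, f(1.000000) = -0.689698 (opposite signs)
step 1: m = 0.737500, f(m) = -0.166973 < 0 → root in [0.475000, 0.737500]
step 2: m = 0.606250, f(m) = 0.076103 > 0 → root in [0.606250, 0.737500]
step 3: m = 0.671875, f(m) = -0.043750 < 0 → root in [0.606250, 0.671875]
Midpoint of [0.606250, 0.671875] = 0.639062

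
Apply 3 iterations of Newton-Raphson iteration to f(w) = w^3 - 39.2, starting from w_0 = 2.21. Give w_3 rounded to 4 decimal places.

f'(w) = 3w^2
w_0 = 2.210000: f = -28.406139, f' = 14.652300 → w_1 = 2.210000 - (-28.406139)/(14.652300) = 4.148681
w_1 = 4.148681: f = 32.205259, f' = 51.634668 → w_2 = 4.148681 - (32.205259)/(51.634668) = 3.524967
w_2 = 3.524967: f = 4.599111, f' = 37.276184 → w_3 = 3.524967 - (4.599111)/(37.276184) = 3.401588

3.4016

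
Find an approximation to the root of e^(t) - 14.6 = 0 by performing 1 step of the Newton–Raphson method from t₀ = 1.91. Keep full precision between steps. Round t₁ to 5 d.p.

f'(t) = e^(t)
t_0 = 1.910000: f = -7.846911, f' = 6.753089 → t_1 = 1.910000 - (-7.846911)/(6.753089) = 3.071974

3.07197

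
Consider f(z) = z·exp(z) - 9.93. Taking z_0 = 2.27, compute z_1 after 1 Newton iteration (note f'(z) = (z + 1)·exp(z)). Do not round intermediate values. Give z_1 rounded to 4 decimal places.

1.8895

z_0 = 2.270000: f = 12.042240, f' = 31.651641 → z_1 = 2.270000 - (12.042240)/(31.651641) = 1.889538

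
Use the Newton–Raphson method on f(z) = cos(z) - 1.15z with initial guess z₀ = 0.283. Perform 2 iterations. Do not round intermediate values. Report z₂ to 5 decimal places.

0.67802

f'(z) = -sin(z) - 1.15
z_0 = 0.283000: f = 0.634772, f' = -1.429238 → z_1 = 0.283000 - (0.634772)/(-1.429238) = 0.727133
z_1 = 0.727133: f = -0.089120, f' = -1.814731 → z_2 = 0.727133 - (-0.089120)/(-1.814731) = 0.678024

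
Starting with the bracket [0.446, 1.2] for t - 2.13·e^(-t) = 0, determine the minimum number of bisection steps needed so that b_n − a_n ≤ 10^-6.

Initial width b − a = 1.2 − 0.446 = 0.754000.
After n steps the width is (b−a)/2^n; need (b−a)/2^n ≤ 10^-6.
So n ≥ log₂(0.754000/10^-6) = log₂(754000.0000) ≈ 19.5242.
Hence n = 20.

20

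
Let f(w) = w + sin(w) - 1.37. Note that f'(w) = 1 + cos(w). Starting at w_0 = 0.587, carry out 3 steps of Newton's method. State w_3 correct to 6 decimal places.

0.714648

w_0 = 0.587000: f = -0.229134, f' = 1.832606 → w_1 = 0.587000 - (-0.229134)/(1.832606) = 0.712032
w_1 = 0.712032: f = -0.004595, f' = 1.757036 → w_2 = 0.712032 - (-0.004595)/(1.757036) = 0.714647
w_2 = 0.714647: f = -0.000002, f' = 1.755325 → w_3 = 0.714647 - (-0.000002)/(1.755325) = 0.714648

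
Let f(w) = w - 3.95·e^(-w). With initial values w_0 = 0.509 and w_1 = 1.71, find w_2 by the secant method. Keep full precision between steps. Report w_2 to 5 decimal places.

1.29206

Secant update: w_(k+1) = w_k − f(w_k)·(w_k − w_(k-1))/(f(w_k) − f(w_(k-1))).
f(w_0) = -1.865331, f(w_1) = 0.995580
w_2 = 1.710000 - (0.995580)·(1.710000 - 0.509000)/(0.995580 - (-1.865331)) = 1.292059; f(w_2) = 0.206976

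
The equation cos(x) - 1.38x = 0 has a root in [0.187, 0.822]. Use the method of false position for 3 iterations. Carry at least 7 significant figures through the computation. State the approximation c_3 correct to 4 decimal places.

0.5986

f(0.187000) = 0.724506, f(0.822000) = -0.453602
step 1: c = 0.577509, f(c) = 0.040864 > 0 → new bracket [0.577509, 0.822000]
step 2: c = 0.597714, f(c) = 0.001779 > 0 → new bracket [0.597714, 0.822000]
step 3: c = 0.598590, f(c) = 0.000076 > 0 → new bracket [0.598590, 0.822000]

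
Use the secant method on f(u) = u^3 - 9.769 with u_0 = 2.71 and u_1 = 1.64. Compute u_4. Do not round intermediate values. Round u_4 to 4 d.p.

f(u_0) = 10.133511, f(u_1) = -5.358056
u_2 = 1.640000 - (-5.358056)·(1.640000 - 2.710000)/(-5.358056 - (10.133511)) = 2.010080; f(u_2) = -1.647429
u_3 = 2.010080 - (-1.647429)·(2.010080 - 1.640000)/(-1.647429 - (-5.358056)) = 2.174387; f(u_3) = 0.511407
u_4 = 2.174387 - (0.511407)·(2.174387 - 2.010080)/(0.511407 - (-1.647429)) = 2.135464; f(u_4) = -0.030843

2.1355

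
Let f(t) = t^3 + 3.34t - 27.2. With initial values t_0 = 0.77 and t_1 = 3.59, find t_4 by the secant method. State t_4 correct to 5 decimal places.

2.68388

f(t_0) = -24.171667, f(t_1) = 31.058879
t_2 = 3.590000 - (31.058879)·(3.590000 - 0.770000)/(31.058879 - (-24.171667)) = 2.004174; f(t_2) = -12.455867
t_3 = 2.004174 - (-12.455867)·(2.004174 - 3.590000)/(-12.455867 - (31.058879)) = 2.458108; f(t_3) = -4.137299
t_4 = 2.458108 - (-4.137299)·(2.458108 - 2.004174)/(-4.137299 - (-12.455867)) = 2.683876; f(t_4) = 1.096611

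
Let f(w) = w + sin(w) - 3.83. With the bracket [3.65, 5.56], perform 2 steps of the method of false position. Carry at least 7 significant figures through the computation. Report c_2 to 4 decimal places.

f(3.650000) = -0.666787, f(5.560000) = 1.068224
step 1: c = 4.384037, f(c) = -0.392538 < 0 → new bracket [4.384037, 5.560000]
step 2: c = 4.700044, f(c) = -0.129880 < 0 → new bracket [4.700044, 5.560000]

4.7000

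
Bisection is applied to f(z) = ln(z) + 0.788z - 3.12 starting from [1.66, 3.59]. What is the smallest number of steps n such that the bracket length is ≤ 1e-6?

Initial width b − a = 3.59 − 1.66 = 1.930000.
After n steps the width is (b−a)/2^n; need (b−a)/2^n ≤ 1e-6.
So n ≥ log₂(1.930000/1e-6) = log₂(1930000.0000) ≈ 20.8802.
Hence n = 21.

21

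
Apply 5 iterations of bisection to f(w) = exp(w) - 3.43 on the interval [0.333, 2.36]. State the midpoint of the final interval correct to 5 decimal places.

f(0.333000) = -2.034853, f(2.360000) = 7.160951 (opposite signs)
step 1: m = 1.346500, f(m) = 0.413948 > 0 → root in [0.333000, 1.346500]
step 2: m = 0.839750, f(m) = -1.114212 < 0 → root in [0.839750, 1.346500]
step 3: m = 1.093125, f(m) = -0.446417 < 0 → root in [1.093125, 1.346500]
step 4: m = 1.219813, f(m) = -0.043447 < 0 → root in [1.219813, 1.346500]
step 5: m = 1.283156, f(m) = 0.178010 > 0 → root in [1.219813, 1.283156]
Midpoint of [1.219813, 1.283156] = 1.251484

1.25148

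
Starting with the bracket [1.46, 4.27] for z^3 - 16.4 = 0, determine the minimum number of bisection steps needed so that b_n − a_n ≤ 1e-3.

12

Initial width b − a = 4.27 − 1.46 = 2.810000.
After n steps the width is (b−a)/2^n; need (b−a)/2^n ≤ 1e-3.
So n ≥ log₂(2.810000/1e-3) = log₂(2810.0000) ≈ 11.4564.
Hence n = 12.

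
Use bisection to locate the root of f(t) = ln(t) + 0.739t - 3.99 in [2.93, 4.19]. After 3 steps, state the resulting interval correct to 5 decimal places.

[3.56000, 3.71750]

f(2.930000) = -0.749728, f(4.190000) = 0.539111 (opposite signs)
step 1: m = 3.560000, f(m) = -0.089399 < 0 → root in [3.560000, 4.190000]
step 2: m = 3.875000, f(m) = 0.228171 > 0 → root in [3.560000, 3.875000]
step 3: m = 3.717500, f(m) = 0.070284 > 0 → root in [3.560000, 3.717500]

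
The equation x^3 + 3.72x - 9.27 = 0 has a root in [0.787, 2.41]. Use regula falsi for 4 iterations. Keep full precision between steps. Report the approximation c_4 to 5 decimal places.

f(0.787000) = -5.854917, f(2.410000) = 13.692721
step 1: c = 1.273122, f(c) = -2.470463 < 0 → new bracket [1.273122, 2.410000]
step 2: c = 1.446888, f(c) = -0.858540 < 0 → new bracket [1.446888, 2.410000]
step 3: c = 1.503713, f(c) = -0.276068 < 0 → new bracket [1.503713, 2.410000]
step 4: c = 1.521624, f(c) = -0.086486 < 0 → new bracket [1.521624, 2.410000]

1.52162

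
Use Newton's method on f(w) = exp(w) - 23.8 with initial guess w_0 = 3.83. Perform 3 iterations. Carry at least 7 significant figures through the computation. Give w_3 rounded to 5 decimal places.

3.16979

Newton update: w ← w − f(w)/f'(w).
f'(w) = exp(w)
w_0 = 3.830000: f = 22.262538, f' = 46.062538 → w_1 = 3.830000 - (22.262538)/(46.062538) = 3.346689
w_1 = 3.346689: f = 4.608513, f' = 28.408513 → w_2 = 3.346689 - (4.608513)/(28.408513) = 3.184466
w_2 = 3.184466: f = 0.354384, f' = 24.154384 → w_3 = 3.184466 - (0.354384)/(24.154384) = 3.169794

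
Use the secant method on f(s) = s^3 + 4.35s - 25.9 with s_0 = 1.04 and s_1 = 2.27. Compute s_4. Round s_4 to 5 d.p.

2.47344

f(s_0) = -20.251136, f(s_1) = -4.328417
s_2 = 2.270000 - (-4.328417)·(2.270000 - 1.040000)/(-4.328417 - (-20.251136)) = 2.604362; f(s_2) = 3.093586
s_3 = 2.604362 - (3.093586)·(2.604362 - 2.270000)/(3.093586 - (-4.328417)) = 2.464996; f(s_3) = -0.199453
s_4 = 2.464996 - (-0.199453)·(2.464996 - 2.604362)/(-0.199453 - (3.093586)) = 2.473437; f(s_4) = -0.008336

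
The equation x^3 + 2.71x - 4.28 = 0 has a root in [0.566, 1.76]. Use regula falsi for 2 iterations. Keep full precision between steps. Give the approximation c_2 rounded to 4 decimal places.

1.0437

False-position update: c = (a·f(b) − b·f(a))/(f(b) − f(a)); replace the endpoint whose sign matches f(c).
f(0.566000) = -2.564819, f(1.760000) = 5.941376
step 1: c = 0.926019, f(c) = -0.976416 < 0 → new bracket [0.926019, 1.760000]
step 2: c = 1.043732, f(c) = -0.314470 < 0 → new bracket [1.043732, 1.760000]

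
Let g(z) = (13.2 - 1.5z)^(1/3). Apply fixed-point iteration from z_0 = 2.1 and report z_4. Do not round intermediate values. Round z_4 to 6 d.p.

2.152374

z_1 = g(2.100000) = 2.158019
z_2 = g(2.158019) = 2.151772
z_3 = g(2.151772) = 2.152447
z_4 = g(2.152447) = 2.152374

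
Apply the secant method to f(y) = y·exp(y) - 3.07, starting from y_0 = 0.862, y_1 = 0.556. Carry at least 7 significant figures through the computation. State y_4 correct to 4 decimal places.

f(y_0) = -1.028877, f(y_1) = -2.100512
y_2 = 0.556000 - (-2.100512)·(0.556000 - 0.862000)/(-2.100512 - (-1.028877)) = 1.155791; f(y_2) = 0.601410
y_3 = 1.155791 - (0.601410)·(1.155791 - 0.556000)/(0.601410 - (-2.100512)) = 1.022286; f(y_3) = -0.228514
y_4 = 1.022286 - (-0.228514)·(1.022286 - 1.155791)/(-0.228514 - (0.601410)) = 1.059046; f(y_4) = -0.016117

1.0590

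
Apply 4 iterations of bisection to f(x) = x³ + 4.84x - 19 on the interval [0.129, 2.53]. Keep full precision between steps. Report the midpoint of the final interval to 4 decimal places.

2.0048

f(0.129000) = -18.373493, f(2.530000) = 9.439477 (opposite signs)
step 1: m = 1.329500, f(m) = -10.215235 < 0 → root in [1.329500, 2.530000]
step 2: m = 1.929750, f(m) = -2.473746 < 0 → root in [1.929750, 2.530000]
step 3: m = 2.229875, f(m) = 2.880297 > 0 → root in [1.929750, 2.229875]
step 4: m = 2.079813, f(m) = 0.062771 > 0 → root in [1.929750, 2.079813]
Midpoint of [1.929750, 2.079813] = 2.004781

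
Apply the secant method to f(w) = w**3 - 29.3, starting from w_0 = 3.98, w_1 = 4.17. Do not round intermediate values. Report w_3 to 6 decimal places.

Secant update: w_(k+1) = w_k − f(w_k)·(w_k − w_(k-1))/(f(w_k) − f(w_(k-1))).
f(w_0) = 33.744792, f(w_1) = 43.211713
w_2 = 4.170000 - (43.211713)·(4.170000 - 3.980000)/(43.211713 - (33.744792)) = 3.302746; f(w_2) = 6.726785
w_3 = 3.302746 - (6.726785)·(3.302746 - 4.170000)/(6.726785 - (43.211713)) = 3.142849; f(w_3) = 1.743488

3.142849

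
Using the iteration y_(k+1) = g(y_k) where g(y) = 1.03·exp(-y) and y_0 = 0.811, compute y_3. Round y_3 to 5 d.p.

y_1 = g(0.811000) = 0.457746
y_2 = g(0.457746) = 0.651690
y_3 = g(0.651690) = 0.536799

0.53680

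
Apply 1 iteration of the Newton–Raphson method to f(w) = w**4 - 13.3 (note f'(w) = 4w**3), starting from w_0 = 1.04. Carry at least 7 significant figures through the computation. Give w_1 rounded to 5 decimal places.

w_0 = 1.040000: f = -12.130141, f' = 4.499456 → w_1 = 1.040000 - (-12.130141)/(4.499456) = 3.735913

3.73591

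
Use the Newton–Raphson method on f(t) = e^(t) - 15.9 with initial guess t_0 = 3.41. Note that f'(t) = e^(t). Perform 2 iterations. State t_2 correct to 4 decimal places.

2.7798

t_0 = 3.410000: f = 14.365244, f' = 30.265244 → t_1 = 3.410000 - (14.365244)/(30.265244) = 2.935355
t_1 = 2.935355: f = 2.928188, f' = 18.828188 → t_2 = 2.935355 - (2.928188)/(18.828188) = 2.779834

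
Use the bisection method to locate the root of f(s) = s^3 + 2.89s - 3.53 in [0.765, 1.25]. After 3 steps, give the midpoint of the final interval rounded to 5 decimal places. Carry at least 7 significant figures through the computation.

0.91656

f(0.765000) = -0.871453, f(1.250000) = 2.035625 (opposite signs)
step 1: m = 1.007500, f(m) = 0.404344 > 0 → root in [0.765000, 1.007500]
step 2: m = 0.886250, f(m) = -0.272642 < 0 → root in [0.886250, 1.007500]
step 3: m = 0.946875, f(m) = 0.055411 > 0 → root in [0.886250, 0.946875]
Midpoint of [0.886250, 0.946875] = 0.916562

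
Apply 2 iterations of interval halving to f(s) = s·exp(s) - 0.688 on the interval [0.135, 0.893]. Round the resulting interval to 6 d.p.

f(0.135000) = -0.533488, f(0.893000) = 1.493104 (opposite signs)
step 1: m = 0.514000, f(m) = 0.171390 > 0 → root in [0.135000, 0.514000]
step 2: m = 0.324500, f(m) = -0.239107 < 0 → root in [0.324500, 0.514000]

[0.324500, 0.514000]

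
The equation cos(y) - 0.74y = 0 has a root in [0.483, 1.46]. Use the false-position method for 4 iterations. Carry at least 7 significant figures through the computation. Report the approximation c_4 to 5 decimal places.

0.87065

f(0.483000) = 0.528186, f(1.460000) = -0.969830
step 1: c = 0.827481, f(c) = 0.064397 > 0 → new bracket [0.827481, 1.460000]
step 2: c = 0.866865, f(c) = 0.005739 > 0 → new bracket [0.866865, 1.460000]
step 3: c = 0.870355, f(c) = 0.000493 > 0 → new bracket [0.870355, 1.460000]
step 4: c = 0.870654, f(c) = 0.000042 > 0 → new bracket [0.870654, 1.460000]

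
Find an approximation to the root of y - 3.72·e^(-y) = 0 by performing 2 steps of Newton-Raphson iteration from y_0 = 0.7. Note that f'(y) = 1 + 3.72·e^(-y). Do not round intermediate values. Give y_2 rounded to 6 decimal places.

Newton update: y ← y − f(y)/f'(y).
y_0 = 0.700000: f = -1.147297, f' = 2.847297 → y_1 = 0.700000 - (-1.147297)/(2.847297) = 1.102943
y_1 = 1.102943: f = -0.131699, f' = 2.234642 → y_2 = 1.102943 - (-0.131699)/(2.234642) = 1.161878

1.161878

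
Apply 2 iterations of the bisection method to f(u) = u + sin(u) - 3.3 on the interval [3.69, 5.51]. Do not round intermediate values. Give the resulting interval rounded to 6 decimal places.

[3.690000, 4.145000]

f(3.690000) = -0.131329, f(5.510000) = 1.511582 (opposite signs)
step 1: m = 4.600000, f(m) = 0.306309 > 0 → root in [3.690000, 4.600000]
step 2: m = 4.145000, f(m) = 0.001693 > 0 → root in [3.690000, 4.145000]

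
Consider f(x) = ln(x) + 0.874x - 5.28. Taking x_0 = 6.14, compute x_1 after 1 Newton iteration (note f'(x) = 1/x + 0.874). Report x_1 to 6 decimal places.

x_0 = 6.140000: f = 1.901185, f' = 1.036866 → x_1 = 6.140000 - (1.901185)/(1.036866) = 4.306413

4.306413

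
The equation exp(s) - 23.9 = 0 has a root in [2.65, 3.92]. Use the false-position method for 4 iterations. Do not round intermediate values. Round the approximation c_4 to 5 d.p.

f(2.650000) = -9.745961, f(3.920000) = 26.500445
step 1: c = 2.991479, f(c) = -3.984893 < 0 → new bracket [2.991479, 3.920000]
step 2: c = 3.112850, f(c) = -1.414957 < 0 → new bracket [3.112850, 3.920000]
step 3: c = 3.153763, f(c) = -0.475966 < 0 → new bracket [3.153763, 3.920000]
step 4: c = 3.167282, f(c) = -0.157139 < 0 → new bracket [3.167282, 3.920000]

3.16728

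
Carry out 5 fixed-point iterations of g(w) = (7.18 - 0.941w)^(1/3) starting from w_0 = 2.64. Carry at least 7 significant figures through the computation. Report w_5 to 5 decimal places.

w_1 = g(2.640000) = 1.674565
w_2 = g(1.674565) = 1.776255
w_3 = g(1.776255) = 1.766088
w_4 = g(1.766088) = 1.767110
w_5 = g(1.767110) = 1.767007

1.76701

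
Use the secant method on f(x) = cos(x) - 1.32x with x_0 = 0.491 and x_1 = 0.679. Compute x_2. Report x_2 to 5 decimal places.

0.61590

f(x_0) = 0.233742, f(x_1) = -0.118079
x_2 = 0.679000 - (-0.118079)·(0.679000 - 0.491000)/(-0.118079 - (0.233742)) = 0.615903; f(x_2) = 0.003260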